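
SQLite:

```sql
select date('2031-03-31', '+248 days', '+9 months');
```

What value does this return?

Applying '+248 days' to 2031-03-31: counting 248 days forward gives 2031-12-04.
Adding +9 months to 2031-12-04 gives 2032-09-04.

2032-09-04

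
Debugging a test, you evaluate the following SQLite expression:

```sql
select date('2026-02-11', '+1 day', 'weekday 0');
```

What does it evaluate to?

2026-02-15

Advancing 1 more day within February lands on 2026-02-12.
`weekday 0` advances to the next Sunday; 2026-02-12 is a Thursday, so it moves forward to 2026-02-15.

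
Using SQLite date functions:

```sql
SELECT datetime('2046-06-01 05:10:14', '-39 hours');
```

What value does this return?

-39 hours from 2046-06-01 05:10:14 is 2046-05-30 14:10:14 (crosses midnight).

2046-05-30 14:10:14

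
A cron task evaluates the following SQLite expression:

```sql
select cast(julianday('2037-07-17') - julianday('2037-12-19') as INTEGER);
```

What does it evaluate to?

14 days remain in July 2037 after the 17th (31 − 17).
August 2037: 31 days.
September 2037: 30 days.
October 2037: 31 days.
November 2037: 30 days.
Then 19 days into December 2037.
Total: 14 + 31 + 30 + 31 + 30 + 19 = 155.
The subtraction is earlier − later, so the result is −155 → -155.

-155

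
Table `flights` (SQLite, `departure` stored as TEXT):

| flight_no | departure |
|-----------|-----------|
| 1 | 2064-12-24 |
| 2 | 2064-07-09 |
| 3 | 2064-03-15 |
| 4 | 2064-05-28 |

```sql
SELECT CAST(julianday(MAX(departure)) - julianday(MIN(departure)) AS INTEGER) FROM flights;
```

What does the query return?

MIN = 2064-03-15, MAX = 2064-12-24.
16 days remain in March 2064 after the 15th (31 − 15).
Full months from April 2064 through November 2064 contribute their day counts.
Then 24 days into December 2064.
Total: 16 + 30 + 31 + 30 + 31 + 31 + 30 + 31 + 30 + 24 = 284.

284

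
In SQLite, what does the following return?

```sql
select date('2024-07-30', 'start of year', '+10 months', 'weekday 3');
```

2024-11-06

`start of year` rewinds 2024-07-30 to 2024-01-01.
Adding +10 months to 2024-01-01 gives 2024-11-01.
`weekday 3` advances to the next Wednesday; 2024-11-01 is a Friday, so it moves forward to 2024-11-06.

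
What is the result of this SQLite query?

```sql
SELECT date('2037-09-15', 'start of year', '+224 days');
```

`start of year` rewinds 2037-09-15 to 2037-01-01.
Applying '+224 days' to 2037-01-01: counting 224 days forward gives 2037-08-13.

2037-08-13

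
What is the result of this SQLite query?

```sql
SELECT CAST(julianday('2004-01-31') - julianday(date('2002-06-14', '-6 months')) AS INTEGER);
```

Adding -6 months to 2002-06-14 gives 2001-12-14.
17 days remain in December 2001 after the 14th (31 − 14).
Full months from January 2002 through December 2003 contribute their day counts.
Then 31 days into January 2004.
Total: 17 + 31 + 28 + 31 + 30 + 31 + 30 + 31 + 31 + 30 + 31 + 30 + 31 + 31 + 28 + 31 + 30 + 31 + 30 + 31 + 31 + 30 + 31 + 30 + 31 + 31 = 778.

778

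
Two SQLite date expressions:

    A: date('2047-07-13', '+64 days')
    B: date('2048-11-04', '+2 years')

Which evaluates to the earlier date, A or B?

A = 2047-09-15.
B = 2050-11-04.
A is earlier.

A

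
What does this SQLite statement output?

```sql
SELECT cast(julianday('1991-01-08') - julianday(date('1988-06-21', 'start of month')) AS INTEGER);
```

`start of month` rewinds 1988-06-21 to 1988-06-01.
29 days remain in June 1988 after the 1st (30 − 1).
Full months from July 1988 through December 1990 contribute their day counts.
Then 8 days into January 1991.
Total: 29 + 31 + 31 + 30 + 31 + 30 + 31 + 31 + 28 + 31 + 30 + 31 + 30 + 31 + 31 + 30 + 31 + 30 + 31 + 31 + 28 + 31 + 30 + 31 + 30 + 31 + 31 + 30 + 31 + 30 + 31 + 8 = 951.

951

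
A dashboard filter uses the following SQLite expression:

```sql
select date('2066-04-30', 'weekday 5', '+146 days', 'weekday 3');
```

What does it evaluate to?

`weekday 5` advances to the next Friday; 2066-04-30 is already a Friday, so it stays at 2066-04-30.
Applying '+146 days' to 2066-04-30: counting 146 days forward gives 2066-09-23.
`weekday 3` advances to the next Wednesday; 2066-09-23 is a Thursday, so it moves forward to 2066-09-29.

2066-09-29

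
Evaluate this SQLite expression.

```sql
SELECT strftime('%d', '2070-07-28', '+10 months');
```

28

First apply '+10 months': 2070-07-28 → 2071-05-28.
`%d` extracts the 2-digit day of month: 28.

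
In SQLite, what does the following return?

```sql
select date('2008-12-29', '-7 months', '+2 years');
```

2010-05-29

Adding -7 months to 2008-12-29 gives 2008-05-29.
Adding +2 years to 2008-05-29 gives 2010-05-29.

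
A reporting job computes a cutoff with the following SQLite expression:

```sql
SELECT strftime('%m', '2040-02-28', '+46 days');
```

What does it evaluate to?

First apply '+46 days': 2040-02-28 → 2040-04-14.
`%m` extracts the 2-digit month (01-12): 04.

04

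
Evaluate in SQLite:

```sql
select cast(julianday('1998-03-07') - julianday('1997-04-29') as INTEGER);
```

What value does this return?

1 day remains in April 1997 after the 29th (30 − 29).
Full months from May 1997 through February 1998 contribute their day counts.
Then 7 days into March 1998.
Total: 1 + 31 + 30 + 31 + 31 + 30 + 31 + 30 + 31 + 31 + 28 + 7 = 312.

312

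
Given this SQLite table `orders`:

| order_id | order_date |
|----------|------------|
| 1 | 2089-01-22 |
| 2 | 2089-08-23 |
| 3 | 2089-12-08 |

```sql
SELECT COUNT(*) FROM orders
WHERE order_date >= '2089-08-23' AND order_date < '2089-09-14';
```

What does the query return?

1

Rows in [2089-08-23, 2089-09-14): 2089-08-23 → 1 row.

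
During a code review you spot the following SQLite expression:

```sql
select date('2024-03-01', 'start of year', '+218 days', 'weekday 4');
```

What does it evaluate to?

2024-08-08

`start of year` rewinds 2024-03-01 to 2024-01-01.
Applying '+218 days' to 2024-01-01: counting 218 days forward gives 2024-08-06.
`weekday 4` advances to the next Thursday; 2024-08-06 is a Tuesday, so it moves forward to 2024-08-08.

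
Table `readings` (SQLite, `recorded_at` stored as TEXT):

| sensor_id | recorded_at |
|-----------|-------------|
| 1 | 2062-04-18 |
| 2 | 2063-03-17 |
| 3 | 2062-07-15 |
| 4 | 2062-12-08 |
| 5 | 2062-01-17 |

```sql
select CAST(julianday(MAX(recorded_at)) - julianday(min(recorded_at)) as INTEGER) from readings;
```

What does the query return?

MIN = 2062-01-17, MAX = 2063-03-17.
14 days remain in January 2062 after the 17th (31 − 17).
Full months from February 2062 through February 2063 contribute their day counts.
Then 17 days into March 2063.
Total: 14 + 28 + 31 + 30 + 31 + 30 + 31 + 31 + 30 + 31 + 30 + 31 + 31 + 28 + 17 = 424.

424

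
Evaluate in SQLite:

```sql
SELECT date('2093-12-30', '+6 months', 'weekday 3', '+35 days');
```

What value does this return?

Adding +6 months to 2093-12-30 gives 2094-06-30.
`weekday 3` advances to the next Wednesday; 2094-06-30 is already a Wednesday, so it stays at 2094-06-30.
June 2094 has 30 days; 0 remain after the 30th, so 1 days reach 2094-07-01.
July 2094 has 31 days; 30 remain after the 1st, so 31 days reach 2094-08-01.
Advancing 3 more days within August lands on 2094-08-04.

2094-08-04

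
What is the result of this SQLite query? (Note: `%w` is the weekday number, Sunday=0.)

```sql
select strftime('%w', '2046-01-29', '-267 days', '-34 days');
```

First apply '-267 days', '-34 days': 2046-01-29 → 2045-04-03.
2045-04-03 is a Monday; with Sunday=0 that is 1.

1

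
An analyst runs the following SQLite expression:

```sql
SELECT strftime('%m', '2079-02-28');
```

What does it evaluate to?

`%m` extracts the 2-digit month (01-12): 02.

02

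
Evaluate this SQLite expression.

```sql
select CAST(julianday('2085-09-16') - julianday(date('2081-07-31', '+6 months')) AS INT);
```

1324

Adding +6 months to 2081-07-31 gives 2082-01-31.
0 days remain in January 2082 after the 31st (31 − 31).
Full months from February 2082 through August 2085 contribute their day counts.
Then 16 days into September 2085.
Total: 0 + 28 + 31 + 30 + 31 + 30 + 31 + 31 + 30 + 31 + 30 + 31 + 31 + 28 + 31 + 30 + 31 + 30 + 31 + 31 + 30 + 31 + 30 + 31 + 31 + 29 + 31 + 30 + 31 + 30 + 31 + 31 + 30 + 31 + 30 + 31 + 31 + 28 + 31 + 30 + 31 + 30 + 31 + 31 + 16 = 1324.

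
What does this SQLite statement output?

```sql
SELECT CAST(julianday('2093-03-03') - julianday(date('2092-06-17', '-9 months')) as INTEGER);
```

Adding -9 months to 2092-06-17 gives 2091-09-17.
13 days remain in September 2091 after the 17th (30 − 17).
Full months from October 2091 through February 2093 contribute their day counts.
Then 3 days into March 2093.
Total: 13 + 31 + 30 + 31 + 31 + 29 + 31 + 30 + 31 + 30 + 31 + 31 + 30 + 31 + 30 + 31 + 31 + 28 + 3 = 533.

533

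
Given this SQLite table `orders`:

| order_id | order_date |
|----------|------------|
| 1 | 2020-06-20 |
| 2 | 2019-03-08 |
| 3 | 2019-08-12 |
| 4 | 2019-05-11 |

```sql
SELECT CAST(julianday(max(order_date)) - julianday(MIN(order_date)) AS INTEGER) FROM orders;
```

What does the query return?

MIN = 2019-03-08, MAX = 2020-06-20.
23 days remain in March 2019 after the 8th (31 − 8).
Full months from April 2019 through May 2020 contribute their day counts.
Then 20 days into June 2020.
Total: 23 + 30 + 31 + 30 + 31 + 31 + 30 + 31 + 30 + 31 + 31 + 29 + 31 + 30 + 31 + 20 = 470.

470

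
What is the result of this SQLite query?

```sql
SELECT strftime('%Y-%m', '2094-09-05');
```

`%Y-%m` extracts the year-month: 2094-09.

2094-09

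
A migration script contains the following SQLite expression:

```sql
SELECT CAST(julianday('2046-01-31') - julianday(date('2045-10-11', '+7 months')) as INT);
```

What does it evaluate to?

Adding +7 months to 2045-10-11 gives 2046-05-11.
0 days remain in January 2046 after the 31st (31 − 31).
February 2046: 28 days.
March 2046: 31 days.
April 2046: 30 days.
Then 11 days into May 2046.
Total: 0 + 28 + 31 + 30 + 11 = 100.
The subtraction is earlier − later, so the result is −100 → -100.

-100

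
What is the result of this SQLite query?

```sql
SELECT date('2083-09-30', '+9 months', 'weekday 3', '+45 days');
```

Adding +9 months to 2083-09-30 gives 2084-06-30.
`weekday 3` advances to the next Wednesday; 2084-06-30 is a Friday, so it moves forward to 2084-07-05.
Applying '+45 days' to 2084-07-05: counting 45 days forward gives 2084-08-19.

2084-08-19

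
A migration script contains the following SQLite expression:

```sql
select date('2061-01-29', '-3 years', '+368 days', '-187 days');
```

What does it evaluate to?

Adding -3 years to 2061-01-29 gives 2058-01-29.
Applying '+368 days' to 2058-01-29: counting 368 days forward gives 2059-02-01.
Applying '-187 days' to 2059-02-01: counting 187 days back gives 2058-07-29.

2058-07-29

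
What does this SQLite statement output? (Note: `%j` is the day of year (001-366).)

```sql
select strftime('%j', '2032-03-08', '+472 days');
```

174

First apply '+472 days': 2032-03-08 → 2033-06-23.
Day-of-year for 2033-06-23: days since 2033-01-01 inclusive = 174, zero-padded to 174.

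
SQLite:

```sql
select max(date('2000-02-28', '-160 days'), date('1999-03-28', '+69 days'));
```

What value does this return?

1999-09-21

date('2000-02-28', '-160 days') → 1999-09-21.
date('1999-03-28', '+69 days') → 1999-06-05.
Later of the two is 1999-09-21.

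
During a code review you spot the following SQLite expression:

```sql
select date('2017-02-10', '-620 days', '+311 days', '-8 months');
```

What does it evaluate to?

2015-08-07

Applying '-620 days' to 2017-02-10: counting 620 days back gives 2015-06-01.
Applying '+311 days' to 2015-06-01: counting 311 days forward gives 2016-04-07.
Adding -8 months to 2016-04-07 gives 2015-08-07.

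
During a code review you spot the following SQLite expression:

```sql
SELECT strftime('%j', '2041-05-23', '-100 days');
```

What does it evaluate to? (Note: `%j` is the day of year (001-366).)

043

First apply '-100 days': 2041-05-23 → 2041-02-12.
Day-of-year for 2041-02-12: days since 2041-01-01 inclusive = 43, zero-padded to 043.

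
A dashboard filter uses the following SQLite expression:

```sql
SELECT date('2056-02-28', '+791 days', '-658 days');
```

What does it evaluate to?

Applying '+791 days' to 2056-02-28: counting 791 days forward gives 2058-04-29.
Applying '-658 days' to 2058-04-29: counting 658 days back gives 2056-07-10.

2056-07-10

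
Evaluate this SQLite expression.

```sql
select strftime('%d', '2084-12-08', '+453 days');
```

06

First apply '+453 days': 2084-12-08 → 2086-03-06.
`%d` extracts the 2-digit day of month: 06.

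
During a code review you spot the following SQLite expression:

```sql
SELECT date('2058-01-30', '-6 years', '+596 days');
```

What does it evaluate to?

2053-09-17

Adding -6 years to 2058-01-30 gives 2052-01-30.
Applying '+596 days' to 2052-01-30: counting 596 days forward gives 2053-09-17.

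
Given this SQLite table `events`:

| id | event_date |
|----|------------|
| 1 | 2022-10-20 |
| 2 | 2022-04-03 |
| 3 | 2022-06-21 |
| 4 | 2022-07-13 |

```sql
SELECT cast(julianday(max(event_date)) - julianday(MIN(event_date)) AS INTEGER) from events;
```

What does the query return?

200

MIN = 2022-04-03, MAX = 2022-10-20.
27 days remain in April 2022 after the 3rd (30 − 3).
May 2022: 31 days.
June 2022: 30 days.
July 2022: 31 days.
August 2022: 31 days.
September 2022: 30 days.
Then 20 days into October 2022.
Total: 27 + 31 + 30 + 31 + 31 + 30 + 20 = 200.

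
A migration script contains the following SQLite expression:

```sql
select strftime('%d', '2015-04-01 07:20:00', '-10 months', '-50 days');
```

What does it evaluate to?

12

First apply '-10 months', '-50 days': 2015-04-01 07:20:00 → 2014-04-12 07:20:00.
`%d` extracts the 2-digit day of month: 12.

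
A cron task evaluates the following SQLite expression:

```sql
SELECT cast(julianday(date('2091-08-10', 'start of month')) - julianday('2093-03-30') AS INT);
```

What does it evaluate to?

`start of month` rewinds 2091-08-10 to 2091-08-01.
30 days remain in August 2091 after the 1st (31 − 1).
Full months from September 2091 through February 2093 contribute their day counts.
Then 30 days into March 2093.
Total: 30 + 30 + 31 + 30 + 31 + 31 + 29 + 31 + 30 + 31 + 30 + 31 + 31 + 30 + 31 + 30 + 31 + 31 + 28 + 30 = 607.
The subtraction is earlier − later, so the result is −607 → -607.

-607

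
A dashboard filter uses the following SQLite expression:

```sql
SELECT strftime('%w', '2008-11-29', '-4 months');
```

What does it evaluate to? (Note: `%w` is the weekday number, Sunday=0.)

2

First apply '-4 months': 2008-11-29 → 2008-07-29.
2008-07-29 is a Tuesday; with Sunday=0 that is 2.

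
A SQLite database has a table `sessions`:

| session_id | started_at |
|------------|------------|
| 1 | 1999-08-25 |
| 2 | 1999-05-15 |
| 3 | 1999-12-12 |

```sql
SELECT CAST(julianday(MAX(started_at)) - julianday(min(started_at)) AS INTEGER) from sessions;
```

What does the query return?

MIN = 1999-05-15, MAX = 1999-12-12.
16 days remain in May 1999 after the 15th (31 − 15).
Full months from June 1999 through November 1999 contribute their day counts.
Then 12 days into December 1999.
Total: 16 + 30 + 31 + 31 + 30 + 31 + 30 + 12 = 211.

211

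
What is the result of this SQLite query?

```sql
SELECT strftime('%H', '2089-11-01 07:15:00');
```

`%H` extracts the 2-digit hour (00-23): 07.

07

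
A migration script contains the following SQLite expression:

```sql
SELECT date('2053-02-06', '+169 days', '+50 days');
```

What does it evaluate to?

Applying '+169 days' to 2053-02-06: counting 169 days forward gives 2053-07-25.
Applying '+50 days' to 2053-07-25: counting 50 days forward gives 2053-09-13.

2053-09-13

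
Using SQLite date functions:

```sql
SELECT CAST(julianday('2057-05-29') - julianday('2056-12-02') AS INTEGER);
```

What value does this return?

178

29 days remain in December 2056 after the 2nd (31 − 2).
January 2057: 31 days.
February 2057: 28 days.
March 2057: 31 days.
April 2057: 30 days.
Then 29 days into May 2057.
Total: 29 + 31 + 28 + 31 + 30 + 29 = 178.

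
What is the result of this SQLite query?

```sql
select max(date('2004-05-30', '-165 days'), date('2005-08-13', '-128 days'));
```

date('2004-05-30', '-165 days') → 2003-12-17.
date('2005-08-13', '-128 days') → 2005-04-07.
Later of the two is 2005-04-07.

2005-04-07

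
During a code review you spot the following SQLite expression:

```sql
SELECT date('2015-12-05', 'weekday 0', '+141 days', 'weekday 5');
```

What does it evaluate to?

`weekday 0` advances to the next Sunday; 2015-12-05 is a Saturday, so it moves forward to 2015-12-06.
Applying '+141 days' to 2015-12-06: counting 141 days forward gives 2016-04-25.
`weekday 5` advances to the next Friday; 2016-04-25 is a Monday, so it moves forward to 2016-04-29.

2016-04-29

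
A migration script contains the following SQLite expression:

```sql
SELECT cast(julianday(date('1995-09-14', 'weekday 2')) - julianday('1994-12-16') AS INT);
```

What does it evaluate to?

277

`weekday 2` advances to the next Tuesday; 1995-09-14 is a Thursday, so it moves forward to 1995-09-19.
15 days remain in December 1994 after the 16th (31 − 16).
Full months from January 1995 through August 1995 contribute their day counts.
Then 19 days into September 1995.
Total: 15 + 31 + 28 + 31 + 30 + 31 + 30 + 31 + 31 + 19 = 277.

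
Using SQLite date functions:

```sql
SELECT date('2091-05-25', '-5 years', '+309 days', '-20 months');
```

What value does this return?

2085-07-30

Adding -5 years to 2091-05-25 gives 2086-05-25.
Applying '+309 days' to 2086-05-25: counting 309 days forward gives 2087-03-30.
Adding -20 months to 2087-03-30 gives 2085-07-30.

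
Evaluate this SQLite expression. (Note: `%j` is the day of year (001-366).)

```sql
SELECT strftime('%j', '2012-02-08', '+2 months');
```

099

First apply '+2 months': 2012-02-08 → 2012-04-08.
Day-of-year for 2012-04-08: days since 2012-01-01 inclusive = 99, zero-padded to 099.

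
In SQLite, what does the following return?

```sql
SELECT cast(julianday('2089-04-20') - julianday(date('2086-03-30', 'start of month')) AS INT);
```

1146

`start of month` rewinds 2086-03-30 to 2086-03-01.
30 days remain in March 2086 after the 1st (31 − 1).
Full months from April 2086 through March 2089 contribute their day counts.
Then 20 days into April 2089.
Total: 30 + 30 + 31 + 30 + 31 + 31 + 30 + 31 + 30 + 31 + 31 + 28 + 31 + 30 + 31 + 30 + 31 + 31 + 30 + 31 + 30 + 31 + 31 + 29 + 31 + 30 + 31 + 30 + 31 + 31 + 30 + 31 + 30 + 31 + 31 + 28 + 31 + 20 = 1146.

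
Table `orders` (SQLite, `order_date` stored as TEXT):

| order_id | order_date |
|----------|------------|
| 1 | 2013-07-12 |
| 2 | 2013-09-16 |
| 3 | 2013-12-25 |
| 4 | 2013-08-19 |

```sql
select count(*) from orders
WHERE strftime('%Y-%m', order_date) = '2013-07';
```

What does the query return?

1

Rows with year-month 2013-07: 2013-07-12 → 1.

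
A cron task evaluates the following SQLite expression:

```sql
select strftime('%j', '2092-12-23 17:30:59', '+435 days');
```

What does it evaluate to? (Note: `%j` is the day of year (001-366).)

062

First apply '+435 days': 2092-12-23 17:30:59 → 2094-03-03 17:30:59.
Day-of-year for 2094-03-03: days since 2094-01-01 inclusive = 62, zero-padded to 062.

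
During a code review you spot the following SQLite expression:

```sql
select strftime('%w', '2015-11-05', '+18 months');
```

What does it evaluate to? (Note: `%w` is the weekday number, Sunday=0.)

First apply '+18 months': 2015-11-05 → 2017-05-05.
2017-05-05 is a Friday; with Sunday=0 that is 5.

5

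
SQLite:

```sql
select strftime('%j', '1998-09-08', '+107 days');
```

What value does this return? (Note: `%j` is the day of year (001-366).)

358

First apply '+107 days': 1998-09-08 → 1998-12-24.
Day-of-year for 1998-12-24: days since 1998-01-01 inclusive = 358, zero-padded to 358.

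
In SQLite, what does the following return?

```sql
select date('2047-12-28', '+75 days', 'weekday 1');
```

2048-03-16

Applying '+75 days' to 2047-12-28: counting 75 days forward gives 2048-03-12.
`weekday 1` advances to the next Monday; 2048-03-12 is a Thursday, so it moves forward to 2048-03-16.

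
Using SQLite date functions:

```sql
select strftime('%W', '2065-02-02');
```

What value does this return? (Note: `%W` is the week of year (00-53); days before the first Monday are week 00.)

05

2065-02-02 is a Monday. SQLite's %W counts Mondays since the year started; the result is 05.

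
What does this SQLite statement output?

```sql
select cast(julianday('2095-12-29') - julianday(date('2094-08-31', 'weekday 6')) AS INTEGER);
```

481

`weekday 6` advances to the next Saturday; 2094-08-31 is a Tuesday, so it moves forward to 2094-09-04.
26 days remain in September 2094 after the 4th (30 − 4).
Full months from October 2094 through November 2095 contribute their day counts.
Then 29 days into December 2095.
Total: 26 + 31 + 30 + 31 + 31 + 28 + 31 + 30 + 31 + 30 + 31 + 31 + 30 + 31 + 30 + 29 = 481.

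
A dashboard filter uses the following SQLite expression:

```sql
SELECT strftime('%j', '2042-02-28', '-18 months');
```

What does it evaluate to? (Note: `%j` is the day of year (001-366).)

First apply '-18 months': 2042-02-28 → 2040-08-28.
Day-of-year for 2040-08-28: days since 2040-01-01 inclusive = 241, zero-padded to 241.

241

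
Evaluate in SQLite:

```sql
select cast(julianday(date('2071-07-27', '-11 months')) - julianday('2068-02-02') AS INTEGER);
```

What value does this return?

937

Adding -11 months to 2071-07-27 gives 2070-08-27.
27 days remain in February 2068 after the 2nd (29 − 2).
Full months from March 2068 through July 2070 contribute their day counts.
Then 27 days into August 2070.
Total: 27 + 31 + 30 + 31 + 30 + 31 + 31 + 30 + 31 + 30 + 31 + 31 + 28 + 31 + 30 + 31 + 30 + 31 + 31 + 30 + 31 + 30 + 31 + 31 + 28 + 31 + 30 + 31 + 30 + 31 + 27 = 937.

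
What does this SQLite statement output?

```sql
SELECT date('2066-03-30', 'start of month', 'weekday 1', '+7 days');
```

2066-03-08

`start of month` rewinds 2066-03-30 to 2066-03-01.
`weekday 1` advances to the next Monday; 2066-03-01 is already a Monday, so it stays at 2066-03-01.
Advancing 7 more days within March lands on 2066-03-08.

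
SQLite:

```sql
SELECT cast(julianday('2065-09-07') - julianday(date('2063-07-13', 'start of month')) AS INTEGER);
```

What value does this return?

799

`start of month` rewinds 2063-07-13 to 2063-07-01.
30 days remain in July 2063 after the 1st (31 − 1).
Full months from August 2063 through August 2065 contribute their day counts.
Then 7 days into September 2065.
Total: 30 + 31 + 30 + 31 + 30 + 31 + 31 + 29 + 31 + 30 + 31 + 30 + 31 + 31 + 30 + 31 + 30 + 31 + 31 + 28 + 31 + 30 + 31 + 30 + 31 + 31 + 7 = 799.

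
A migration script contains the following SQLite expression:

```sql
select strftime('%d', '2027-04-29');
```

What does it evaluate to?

29

`%d` extracts the 2-digit day of month: 29.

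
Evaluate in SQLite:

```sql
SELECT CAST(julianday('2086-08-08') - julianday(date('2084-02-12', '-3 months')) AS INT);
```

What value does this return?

1000

Adding -3 months to 2084-02-12 gives 2083-11-12.
18 days remain in November 2083 after the 12th (30 − 12).
Full months from December 2083 through July 2086 contribute their day counts.
Then 8 days into August 2086.
Total: 18 + 31 + 31 + 29 + 31 + 30 + 31 + 30 + 31 + 31 + 30 + 31 + 30 + 31 + 31 + 28 + 31 + 30 + 31 + 30 + 31 + 31 + 30 + 31 + 30 + 31 + 31 + 28 + 31 + 30 + 31 + 30 + 31 + 8 = 1000.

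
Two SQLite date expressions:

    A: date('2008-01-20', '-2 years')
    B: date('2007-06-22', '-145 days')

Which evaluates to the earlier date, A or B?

A = 2006-01-20.
B = 2007-01-28.
A is earlier.

A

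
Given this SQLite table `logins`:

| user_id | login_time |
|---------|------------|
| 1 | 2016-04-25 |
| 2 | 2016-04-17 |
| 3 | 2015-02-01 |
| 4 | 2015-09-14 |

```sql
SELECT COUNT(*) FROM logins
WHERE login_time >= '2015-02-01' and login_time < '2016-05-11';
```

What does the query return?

Rows in [2015-02-01, 2016-05-11): 2016-04-25, 2016-04-17, 2015-02-01, 2015-09-14 → 4 rows.

4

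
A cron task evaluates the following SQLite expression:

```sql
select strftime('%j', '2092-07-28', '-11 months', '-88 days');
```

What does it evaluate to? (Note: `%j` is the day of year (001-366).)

152

First apply '-11 months', '-88 days': 2092-07-28 → 2091-06-01.
Day-of-year for 2091-06-01: days since 2091-01-01 inclusive = 152, zero-padded to 152.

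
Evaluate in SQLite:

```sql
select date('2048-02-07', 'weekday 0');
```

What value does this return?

`weekday 0` advances to the next Sunday; 2048-02-07 is a Friday, so it moves forward to 2048-02-09.

2048-02-09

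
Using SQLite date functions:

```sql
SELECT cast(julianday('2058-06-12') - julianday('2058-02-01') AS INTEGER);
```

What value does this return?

131

27 days remain in February 2058 after the 1st (28 − 1).
March 2058: 31 days.
April 2058: 30 days.
May 2058: 31 days.
Then 12 days into June 2058.
Total: 27 + 31 + 30 + 31 + 12 = 131.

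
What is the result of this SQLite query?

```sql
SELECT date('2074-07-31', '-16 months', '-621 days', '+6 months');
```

2072-01-19

Adding -16 months to 2074-07-31 gives 2073-03-31.
Applying '-621 days' to 2073-03-31: counting 621 days back gives 2071-07-19.
Adding +6 months to 2071-07-19 gives 2072-01-19.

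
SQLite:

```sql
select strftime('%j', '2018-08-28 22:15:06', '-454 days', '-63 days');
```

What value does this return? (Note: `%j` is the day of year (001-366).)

First apply '-454 days', '-63 days': 2018-08-28 22:15:06 → 2017-03-29 22:15:06.
Day-of-year for 2017-03-29: days since 2017-01-01 inclusive = 88, zero-padded to 088.

088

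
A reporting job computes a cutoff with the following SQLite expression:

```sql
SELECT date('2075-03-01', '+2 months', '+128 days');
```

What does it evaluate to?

Adding +2 months to 2075-03-01 gives 2075-05-01.
Applying '+128 days' to 2075-05-01: counting 128 days forward gives 2075-09-06.

2075-09-06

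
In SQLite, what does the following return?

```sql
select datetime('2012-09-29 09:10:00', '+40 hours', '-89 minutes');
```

2012-09-30 23:41:00

+40 hours from 2012-09-29 09:10:00 is 2012-10-01 01:10:00 (crosses midnight).
89 minutes = 1h 29m; -89 minutes from 2012-10-01 01:10:00 is 2012-09-30 23:41:00 (crosses midnight).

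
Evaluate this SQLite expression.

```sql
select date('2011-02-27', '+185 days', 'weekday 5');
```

2011-09-02

Applying '+185 days' to 2011-02-27: counting 185 days forward gives 2011-08-31.
`weekday 5` advances to the next Friday; 2011-08-31 is a Wednesday, so it moves forward to 2011-09-02.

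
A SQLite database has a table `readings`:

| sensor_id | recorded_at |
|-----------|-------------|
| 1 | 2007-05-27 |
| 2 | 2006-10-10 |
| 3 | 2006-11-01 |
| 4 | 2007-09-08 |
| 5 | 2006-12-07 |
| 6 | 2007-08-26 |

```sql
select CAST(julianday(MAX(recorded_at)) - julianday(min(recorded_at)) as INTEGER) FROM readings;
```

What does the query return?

MIN = 2006-10-10, MAX = 2007-09-08.
21 days remain in October 2006 after the 10th (31 − 10).
Full months from November 2006 through August 2007 contribute their day counts.
Then 8 days into September 2007.
Total: 21 + 30 + 31 + 31 + 28 + 31 + 30 + 31 + 30 + 31 + 31 + 8 = 333.

333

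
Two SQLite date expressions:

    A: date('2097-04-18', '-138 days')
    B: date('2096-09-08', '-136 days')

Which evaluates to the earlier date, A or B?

A = 2096-12-01.
B = 2096-04-25.
B is earlier.

B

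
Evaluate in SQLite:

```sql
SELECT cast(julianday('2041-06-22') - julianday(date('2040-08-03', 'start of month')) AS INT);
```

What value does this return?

325

`start of month` rewinds 2040-08-03 to 2040-08-01.
30 days remain in August 2040 after the 1st (31 − 1).
Full months from September 2040 through May 2041 contribute their day counts.
Then 22 days into June 2041.
Total: 30 + 30 + 31 + 30 + 31 + 31 + 28 + 31 + 30 + 31 + 22 = 325.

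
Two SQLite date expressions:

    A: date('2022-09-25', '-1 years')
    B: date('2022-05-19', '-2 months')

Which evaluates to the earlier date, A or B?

A

A = 2021-09-25.
B = 2022-03-19.
A is earlier.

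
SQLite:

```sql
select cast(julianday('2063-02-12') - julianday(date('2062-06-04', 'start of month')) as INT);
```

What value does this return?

`start of month` rewinds 2062-06-04 to 2062-06-01.
29 days remain in June 2062 after the 1st (30 − 1).
Full months from July 2062 through January 2063 contribute their day counts.
Then 12 days into February 2063.
Total: 29 + 31 + 31 + 30 + 31 + 30 + 31 + 31 + 12 = 256.

256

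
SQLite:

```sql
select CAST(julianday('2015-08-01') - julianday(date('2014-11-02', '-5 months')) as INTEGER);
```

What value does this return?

Adding -5 months to 2014-11-02 gives 2014-06-02.
28 days remain in June 2014 after the 2nd (30 − 2).
Full months from July 2014 through July 2015 contribute their day counts.
Then 1 day into August 2015.
Total: 28 + 31 + 31 + 30 + 31 + 30 + 31 + 31 + 28 + 31 + 30 + 31 + 30 + 31 + 1 = 425.

425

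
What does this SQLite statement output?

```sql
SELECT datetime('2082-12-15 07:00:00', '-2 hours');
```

2082-12-15 05:00:00

-2 hours from 2082-12-15 07:00:00 is 2082-12-15 05:00:00.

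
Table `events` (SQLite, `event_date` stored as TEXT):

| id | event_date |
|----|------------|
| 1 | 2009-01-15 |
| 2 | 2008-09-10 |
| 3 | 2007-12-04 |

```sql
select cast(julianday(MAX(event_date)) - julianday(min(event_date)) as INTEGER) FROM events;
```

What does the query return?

408

MIN = 2007-12-04, MAX = 2009-01-15.
27 days remain in December 2007 after the 4th (31 − 4).
Full months from January 2008 through December 2008 contribute their day counts.
Then 15 days into January 2009.
Total: 27 + 31 + 29 + 31 + 30 + 31 + 30 + 31 + 31 + 30 + 31 + 30 + 31 + 15 = 408.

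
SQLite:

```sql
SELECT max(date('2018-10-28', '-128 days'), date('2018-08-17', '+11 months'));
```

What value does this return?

date('2018-10-28', '-128 days') → 2018-06-22.
date('2018-08-17', '+11 months') → 2019-07-17.
Later of the two is 2019-07-17.

2019-07-17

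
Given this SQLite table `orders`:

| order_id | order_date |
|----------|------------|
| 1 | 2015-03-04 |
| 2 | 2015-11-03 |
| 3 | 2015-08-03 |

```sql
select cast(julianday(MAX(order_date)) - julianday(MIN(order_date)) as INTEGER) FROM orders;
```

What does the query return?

244

MIN = 2015-03-04, MAX = 2015-11-03.
27 days remain in March 2015 after the 4th (31 − 4).
Full months from April 2015 through October 2015 contribute their day counts.
Then 3 days into November 2015.
Total: 27 + 30 + 31 + 30 + 31 + 31 + 30 + 31 + 3 = 244.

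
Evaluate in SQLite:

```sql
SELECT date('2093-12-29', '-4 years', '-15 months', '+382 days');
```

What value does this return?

Adding -4 years to 2093-12-29 gives 2089-12-29.
Adding -15 months to 2089-12-29 gives 2088-09-29.
Applying '+382 days' to 2088-09-29: counting 382 days forward gives 2089-10-16.

2089-10-16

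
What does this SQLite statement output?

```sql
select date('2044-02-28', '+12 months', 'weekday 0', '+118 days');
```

Adding +12 months to 2044-02-28 gives 2045-02-28.
`weekday 0` advances to the next Sunday; 2045-02-28 is a Tuesday, so it moves forward to 2045-03-05.
Applying '+118 days' to 2045-03-05: counting 118 days forward gives 2045-07-01.

2045-07-01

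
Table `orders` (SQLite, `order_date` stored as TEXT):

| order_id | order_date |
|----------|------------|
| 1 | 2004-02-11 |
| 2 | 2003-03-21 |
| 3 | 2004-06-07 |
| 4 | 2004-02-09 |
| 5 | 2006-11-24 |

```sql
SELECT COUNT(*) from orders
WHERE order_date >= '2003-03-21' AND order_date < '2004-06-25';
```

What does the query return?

Rows in [2003-03-21, 2004-06-25): 2004-02-11, 2003-03-21, 2004-06-07, 2004-02-09 → 4 rows.

4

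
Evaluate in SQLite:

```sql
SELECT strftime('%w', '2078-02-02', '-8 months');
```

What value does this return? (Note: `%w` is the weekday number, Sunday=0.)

3

First apply '-8 months': 2078-02-02 → 2077-06-02.
2077-06-02 is a Wednesday; with Sunday=0 that is 3.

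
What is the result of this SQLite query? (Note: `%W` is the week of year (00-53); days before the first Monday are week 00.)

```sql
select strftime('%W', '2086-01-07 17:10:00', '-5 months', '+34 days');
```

37

First apply '-5 months', '+34 days': 2086-01-07 17:10:00 → 2085-09-10 17:10:00.
2085-09-10 is a Monday. SQLite's %W counts Mondays since the year started; the result is 37.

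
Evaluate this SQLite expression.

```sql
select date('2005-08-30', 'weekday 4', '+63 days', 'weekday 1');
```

2005-11-07

`weekday 4` advances to the next Thursday; 2005-08-30 is a Tuesday, so it moves forward to 2005-09-01.
Applying '+63 days' to 2005-09-01: counting 63 days forward gives 2005-11-03.
`weekday 1` advances to the next Monday; 2005-11-03 is a Thursday, so it moves forward to 2005-11-07.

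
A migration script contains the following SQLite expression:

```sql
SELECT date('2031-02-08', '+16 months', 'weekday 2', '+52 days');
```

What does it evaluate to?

Adding +16 months to 2031-02-08 gives 2032-06-08.
`weekday 2` advances to the next Tuesday; 2032-06-08 is already a Tuesday, so it stays at 2032-06-08.
Applying '+52 days' to 2032-06-08: counting 52 days forward gives 2032-07-30.

2032-07-30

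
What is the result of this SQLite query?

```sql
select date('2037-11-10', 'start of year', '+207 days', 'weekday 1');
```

`start of year` rewinds 2037-11-10 to 2037-01-01.
Applying '+207 days' to 2037-01-01: counting 207 days forward gives 2037-07-27.
`weekday 1` advances to the next Monday; 2037-07-27 is already a Monday, so it stays at 2037-07-27.

2037-07-27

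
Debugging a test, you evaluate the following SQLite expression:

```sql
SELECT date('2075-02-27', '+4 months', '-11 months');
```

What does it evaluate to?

2074-07-27

Adding +4 months to 2075-02-27 gives 2075-06-27.
Adding -11 months to 2075-06-27 gives 2074-07-27.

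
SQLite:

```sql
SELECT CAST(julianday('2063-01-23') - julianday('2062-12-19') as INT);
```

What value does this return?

35

12 days remain in December 2062 after the 19th (31 − 19).
Then 23 days into January 2063.
Total: 12 + 23 = 35.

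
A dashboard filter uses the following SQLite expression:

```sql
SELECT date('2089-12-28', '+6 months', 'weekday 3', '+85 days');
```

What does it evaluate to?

2090-09-21

Adding +6 months to 2089-12-28 gives 2090-06-28.
`weekday 3` advances to the next Wednesday; 2090-06-28 is already a Wednesday, so it stays at 2090-06-28.
Applying '+85 days' to 2090-06-28: counting 85 days forward gives 2090-09-21.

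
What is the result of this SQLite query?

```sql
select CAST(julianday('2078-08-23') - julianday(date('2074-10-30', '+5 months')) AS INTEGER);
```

1242

Adding +5 months to 2074-10-30 gives 2075-03-30.
1 day remains in March 2075 after the 30th (31 − 30).
Full months from April 2075 through July 2078 contribute their day counts.
Then 23 days into August 2078.
Total: 1 + 30 + 31 + 30 + 31 + 31 + 30 + 31 + 30 + 31 + 31 + 29 + 31 + 30 + 31 + 30 + 31 + 31 + 30 + 31 + 30 + 31 + 31 + 28 + 31 + 30 + 31 + 30 + 31 + 31 + 30 + 31 + 30 + 31 + 31 + 28 + 31 + 30 + 31 + 30 + 31 + 23 = 1242.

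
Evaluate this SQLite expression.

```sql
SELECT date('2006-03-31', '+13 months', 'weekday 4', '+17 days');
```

2007-05-20

Adding +13 months to 2006-03-31 targets 2007-04-31. April 2007 has only 30 days, so SQLite normalizes the 1-day overflow forward to 2007-05-01.
`weekday 4` advances to the next Thursday; 2007-05-01 is a Tuesday, so it moves forward to 2007-05-03.
Advancing 17 more days within May lands on 2007-05-20.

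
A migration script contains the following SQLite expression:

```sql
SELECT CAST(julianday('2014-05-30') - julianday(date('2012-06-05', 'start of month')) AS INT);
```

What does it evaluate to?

`start of month` rewinds 2012-06-05 to 2012-06-01.
29 days remain in June 2012 after the 1st (30 − 1).
Full months from July 2012 through April 2014 contribute their day counts.
Then 30 days into May 2014.
Total: 29 + 31 + 31 + 30 + 31 + 30 + 31 + 31 + 28 + 31 + 30 + 31 + 30 + 31 + 31 + 30 + 31 + 30 + 31 + 31 + 28 + 31 + 30 + 30 = 728.

728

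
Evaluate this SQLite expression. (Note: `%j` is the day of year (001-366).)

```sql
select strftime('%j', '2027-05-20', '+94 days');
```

234

First apply '+94 days': 2027-05-20 → 2027-08-22.
Day-of-year for 2027-08-22: days since 2027-01-01 inclusive = 234, zero-padded to 234.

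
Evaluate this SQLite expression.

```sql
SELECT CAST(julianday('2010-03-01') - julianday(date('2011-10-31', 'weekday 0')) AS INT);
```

`weekday 0` advances to the next Sunday; 2011-10-31 is a Monday, so it moves forward to 2011-11-06.
30 days remain in March 2010 after the 1st (31 − 1).
Full months from April 2010 through October 2011 contribute their day counts.
Then 6 days into November 2011.
Total: 30 + 30 + 31 + 30 + 31 + 31 + 30 + 31 + 30 + 31 + 31 + 28 + 31 + 30 + 31 + 30 + 31 + 31 + 30 + 31 + 6 = 615.
The subtraction is earlier − later, so the result is −615 → -615.

-615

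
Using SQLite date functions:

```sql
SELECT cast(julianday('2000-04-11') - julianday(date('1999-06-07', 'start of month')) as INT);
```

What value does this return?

315

`start of month` rewinds 1999-06-07 to 1999-06-01.
29 days remain in June 1999 after the 1st (30 − 1).
Full months from July 1999 through March 2000 contribute their day counts.
Then 11 days into April 2000.
Total: 29 + 31 + 31 + 30 + 31 + 30 + 31 + 31 + 29 + 31 + 11 = 315.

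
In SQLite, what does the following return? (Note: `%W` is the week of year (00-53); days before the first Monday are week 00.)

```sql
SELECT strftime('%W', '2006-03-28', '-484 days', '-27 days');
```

44

First apply '-484 days', '-27 days': 2006-03-28 → 2004-11-02.
2004-11-02 is a Tuesday. SQLite's %W counts Mondays since the year started; the result is 44.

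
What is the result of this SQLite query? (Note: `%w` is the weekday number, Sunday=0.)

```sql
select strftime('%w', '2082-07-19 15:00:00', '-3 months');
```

0

First apply '-3 months': 2082-07-19 15:00:00 → 2082-04-19 15:00:00.
2082-04-19 is a Sunday; with Sunday=0 that is 0.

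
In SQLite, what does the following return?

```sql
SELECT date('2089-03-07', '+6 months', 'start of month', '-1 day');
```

2089-08-31

Adding +6 months to 2089-03-07 gives 2089-09-07.
`start of month` rewinds 2089-09-07 to 2089-09-01.
Going back 1 day from 2089-09-01 reaches 2089-08-31 (last day of August, 31 days).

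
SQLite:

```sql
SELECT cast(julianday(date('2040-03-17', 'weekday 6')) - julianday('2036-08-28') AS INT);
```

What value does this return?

1297

`weekday 6` advances to the next Saturday; 2040-03-17 is already a Saturday, so it stays at 2040-03-17.
3 days remain in August 2036 after the 28th (31 − 28).
Full months from September 2036 through February 2040 contribute their day counts.
Then 17 days into March 2040.
Total: 3 + 30 + 31 + 30 + 31 + 31 + 28 + 31 + 30 + 31 + 30 + 31 + 31 + 30 + 31 + 30 + 31 + 31 + 28 + 31 + 30 + 31 + 30 + 31 + 31 + 30 + 31 + 30 + 31 + 31 + 28 + 31 + 30 + 31 + 30 + 31 + 31 + 30 + 31 + 30 + 31 + 31 + 29 + 17 = 1297.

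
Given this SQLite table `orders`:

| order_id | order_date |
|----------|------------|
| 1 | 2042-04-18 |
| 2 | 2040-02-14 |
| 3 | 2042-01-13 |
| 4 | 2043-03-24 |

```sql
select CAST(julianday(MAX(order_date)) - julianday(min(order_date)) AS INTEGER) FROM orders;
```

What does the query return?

MIN = 2040-02-14, MAX = 2043-03-24.
15 days remain in February 2040 after the 14th (29 − 14).
Full months from March 2040 through February 2043 contribute their day counts.
Then 24 days into March 2043.
Total: 15 + 31 + 30 + 31 + 30 + 31 + 31 + 30 + 31 + 30 + 31 + 31 + 28 + 31 + 30 + 31 + 30 + 31 + 31 + 30 + 31 + 30 + 31 + 31 + 28 + 31 + 30 + 31 + 30 + 31 + 31 + 30 + 31 + 30 + 31 + 31 + 28 + 24 = 1134.

1134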